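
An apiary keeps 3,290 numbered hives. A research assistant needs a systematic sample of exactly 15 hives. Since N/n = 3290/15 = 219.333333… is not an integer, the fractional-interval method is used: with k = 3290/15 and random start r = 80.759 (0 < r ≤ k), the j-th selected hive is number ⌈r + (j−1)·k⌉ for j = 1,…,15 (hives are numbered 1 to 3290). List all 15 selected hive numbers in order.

81, 301, 520, 739, 959, 1178, 1397, 1617, 1836, 2055, 2275, 2494, 2713, 2933, 3152

j=1: r + 0k = 80.759 → ⌈·⌉ = 81
j=2: r + 1k = 300.092333… → ⌈·⌉ = 301
j=3: r + 2k = 519.425666… → ⌈·⌉ = 520
j=4: r + 3k = 738.759 → ⌈·⌉ = 739
j=5: r + 4k = 958.092333… → ⌈·⌉ = 959
j=6: r + 5k = 1177.425666… → ⌈·⌉ = 1178
j=7: r + 6k = 1396.759 → ⌈·⌉ = 1397
j=8: r + 7k = 1616.092333… → ⌈·⌉ = 1617
j=9: r + 8k = 1835.425666… → ⌈·⌉ = 1836
j=10: r + 9k = 2054.759 → ⌈·⌉ = 2055
j=11: r + 10k = 2274.092333… → ⌈·⌉ = 2275
j=12: r + 11k = 2493.425666… → ⌈·⌉ = 2494
j=13: r + 12k = 2712.759 → ⌈·⌉ = 2713
j=14: r + 13k = 2932.092333… → ⌈·⌉ = 2933
j=15: r + 14k = 3151.425666… → ⌈·⌉ = 3152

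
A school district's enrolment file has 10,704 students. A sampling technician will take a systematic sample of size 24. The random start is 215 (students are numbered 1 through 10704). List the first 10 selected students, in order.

k = N/n = 10704/24 = 446
student 1: 215
student 2: 215 + 446 = 661
student 3: 661 + 446 = 1107
student 4: 1107 + 446 = 1553
student 5: 1553 + 446 = 1999
student 6: 1999 + 446 = 2445
student 7: 2445 + 446 = 2891
student 8: 2891 + 446 = 3337
student 9: 3337 + 446 = 3783
student 10: 3783 + 446 = 4229

215, 661, 1107, 1553, 1999, 2445, 2891, 3337, 3783, 4229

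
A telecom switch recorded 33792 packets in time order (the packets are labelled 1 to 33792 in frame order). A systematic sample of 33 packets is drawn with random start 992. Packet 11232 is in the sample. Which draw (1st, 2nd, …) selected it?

11

k = 33792/33 = 1024
position = (11232 − 992)/1024 + 1 = 10240/1024 + 1 = 10 + 1 = 11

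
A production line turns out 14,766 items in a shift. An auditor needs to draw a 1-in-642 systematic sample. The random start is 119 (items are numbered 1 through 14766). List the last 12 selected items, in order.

7181, 7823, 8465, 9107, 9749, 10391, 11033, 11675, 12317, 12959, 13601, 14243

12th selection = 119 + 11×642 = 7181
13th: 7181 + 642 = 7823
14th: 7823 + 642 = 8465
15th: 8465 + 642 = 9107
16th: 9107 + 642 = 9749
17th: 9749 + 642 = 10391
18th: 10391 + 642 = 11033
19th: 11033 + 642 = 11675
20th: 11675 + 642 = 12317
21st: 12317 + 642 = 12959
22nd: 12959 + 642 = 13601
23rd: 13601 + 642 = 14243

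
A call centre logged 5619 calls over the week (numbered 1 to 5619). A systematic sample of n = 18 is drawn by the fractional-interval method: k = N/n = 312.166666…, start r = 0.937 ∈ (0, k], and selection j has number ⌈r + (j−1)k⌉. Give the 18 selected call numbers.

1, 314, 626, 938, 1250, 1562, 1874, 2187, 2499, 2811, 3123, 3435, 3747, 4060, 4372, 4684, 4996, 5308

j=1: r + 0k = 0.937 → ⌈·⌉ = 1
j=2: r + 1k = 313.103666… → ⌈·⌉ = 314
j=3: r + 2k = 625.270333… → ⌈·⌉ = 626
j=4: r + 3k = 937.437 → ⌈·⌉ = 938
j=5: r + 4k = 1249.603666… → ⌈·⌉ = 1250
j=6: r + 5k = 1561.770333… → ⌈·⌉ = 1562
j=7: r + 6k = 1873.937 → ⌈·⌉ = 1874
j=8: r + 7k = 2186.103666… → ⌈·⌉ = 2187
j=9: r + 8k = 2498.270333… → ⌈·⌉ = 2499
j=10: r + 9k = 2810.437 → ⌈·⌉ = 2811
j=11: r + 10k = 3122.603666… → ⌈·⌉ = 3123
j=12: r + 11k = 3434.770333… → ⌈·⌉ = 3435
j=13: r + 12k = 3746.937 → ⌈·⌉ = 3747
j=14: r + 13k = 4059.103666… → ⌈·⌉ = 4060
j=15: r + 14k = 4371.270333… → ⌈·⌉ = 4372
j=16: r + 15k = 4683.437 → ⌈·⌉ = 4684
j=17: r + 16k = 4995.603666… → ⌈·⌉ = 4996
j=18: r + 17k = 5307.770333… → ⌈·⌉ = 5308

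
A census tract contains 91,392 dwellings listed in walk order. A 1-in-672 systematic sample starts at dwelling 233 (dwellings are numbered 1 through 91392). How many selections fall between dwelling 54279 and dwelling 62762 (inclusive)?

13

k = 672
First selection ≥ 54279: 233 + ⌈(54279−233)/672⌉·672 = 233 + 81×672 = 54665
Last selection ≤ 62762: 233 + ⌊(62762−233)/672⌋·672 = 233 + 93×672 = 62729
Count = 93 − 81 + 1 = 13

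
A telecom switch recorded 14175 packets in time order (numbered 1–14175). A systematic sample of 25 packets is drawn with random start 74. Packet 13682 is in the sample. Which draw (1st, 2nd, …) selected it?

25

k = 14175/25 = 567
position = (13682 − 74)/567 + 1 = 13608/567 + 1 = 24 + 1 = 25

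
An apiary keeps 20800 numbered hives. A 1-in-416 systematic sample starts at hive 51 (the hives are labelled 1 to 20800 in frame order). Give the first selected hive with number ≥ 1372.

k = 416
Steps past start: ⌈(1372 − 51)/416⌉ = ⌈1321/416⌉ = 4
Selected hive: 51 + 4×416 = 1715

1715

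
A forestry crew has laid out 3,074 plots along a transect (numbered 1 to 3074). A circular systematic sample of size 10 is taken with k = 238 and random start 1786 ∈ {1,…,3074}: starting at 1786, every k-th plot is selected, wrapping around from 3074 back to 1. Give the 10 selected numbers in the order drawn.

1786, 2024, 2262, 2500, 2738, 2976, 140, 378, 616, 854

Selection 1: 1786
Selection 2: 1786 + 238 = 2024
Selection 3: 2024 + 238 = 2262
Selection 4: 2262 + 238 = 2500
Selection 5: 2500 + 238 = 2738
Selection 6: 2738 + 238 = 2976
Selection 7: 2976 + 238 = 3214 → 3214 − 3074 = 140
Selection 8: 140 + 238 = 378
Selection 9: 378 + 238 = 616
Selection 10: 616 + 238 = 854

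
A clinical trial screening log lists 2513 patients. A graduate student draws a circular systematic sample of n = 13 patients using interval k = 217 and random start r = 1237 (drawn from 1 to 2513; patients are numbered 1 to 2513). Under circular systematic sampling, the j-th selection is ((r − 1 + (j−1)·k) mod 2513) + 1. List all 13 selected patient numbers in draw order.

Selection 1: 1237
Selection 2: 1237 + 217 = 1454
Selection 3: 1454 + 217 = 1671
Selection 4: 1671 + 217 = 1888
Selection 5: 1888 + 217 = 2105
Selection 6: 2105 + 217 = 2322
Selection 7: 2322 + 217 = 2539 → 2539 − 2513 = 26
Selection 8: 26 + 217 = 243
Selection 9: 243 + 217 = 460
Selection 10: 460 + 217 = 677
Selection 11: 677 + 217 = 894
Selection 12: 894 + 217 = 1111
Selection 13: 1111 + 217 = 1328

1237, 1454, 1671, 1888, 2105, 2322, 26, 243, 460, 677, 894, 1111, 1328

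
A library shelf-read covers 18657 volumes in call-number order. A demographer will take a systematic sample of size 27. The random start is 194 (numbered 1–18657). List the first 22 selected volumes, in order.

194, 885, 1576, 2267, 2958, 3649, 4340, 5031, 5722, 6413, 7104, 7795, 8486, 9177, 9868, 10559, 11250, 11941, 12632, 13323, 14014, 14705

k = N/n = 18657/27 = 691
volume 1: 194
volume 2: 194 + 691 = 885
volume 3: 885 + 691 = 1576
volume 4: 1576 + 691 = 2267
volume 5: 2267 + 691 = 2958
volume 6: 2958 + 691 = 3649
volume 7: 3649 + 691 = 4340
volume 8: 4340 + 691 = 5031
volume 9: 5031 + 691 = 5722
volume 10: 5722 + 691 = 6413
volume 11: 6413 + 691 = 7104
volume 12: 7104 + 691 = 7795
volume 13: 7795 + 691 = 8486
volume 14: 8486 + 691 = 9177
volume 15: 9177 + 691 = 9868
volume 16: 9868 + 691 = 10559
volume 17: 10559 + 691 = 11250
volume 18: 11250 + 691 = 11941
volume 19: 11941 + 691 = 12632
volume 20: 12632 + 691 = 13323
volume 21: 13323 + 691 = 14014
volume 22: 14014 + 691 = 14705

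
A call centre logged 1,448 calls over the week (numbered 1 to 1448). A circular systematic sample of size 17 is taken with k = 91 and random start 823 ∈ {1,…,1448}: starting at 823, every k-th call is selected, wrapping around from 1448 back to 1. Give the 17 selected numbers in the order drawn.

823, 914, 1005, 1096, 1187, 1278, 1369, 12, 103, 194, 285, 376, 467, 558, 649, 740, 831

Selection 1: 823
Selection 2: 823 + 91 = 914
Selection 3: 914 + 91 = 1005
Selection 4: 1005 + 91 = 1096
Selection 5: 1096 + 91 = 1187
Selection 6: 1187 + 91 = 1278
Selection 7: 1278 + 91 = 1369
Selection 8: 1369 + 91 = 1460 → 1460 − 1448 = 12
Selection 9: 12 + 91 = 103
Selection 10: 103 + 91 = 194
Selection 11: 194 + 91 = 285
Selection 12: 285 + 91 = 376
Selection 13: 376 + 91 = 467
Selection 14: 467 + 91 = 558
Selection 15: 558 + 91 = 649
Selection 16: 649 + 91 = 740
Selection 17: 740 + 91 = 831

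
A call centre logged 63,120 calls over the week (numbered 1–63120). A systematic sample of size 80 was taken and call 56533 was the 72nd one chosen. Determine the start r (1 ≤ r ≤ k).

514

k = 63120/80 = 789
r = 56533 − (72−1)×789 = 56533 − 56019 = 514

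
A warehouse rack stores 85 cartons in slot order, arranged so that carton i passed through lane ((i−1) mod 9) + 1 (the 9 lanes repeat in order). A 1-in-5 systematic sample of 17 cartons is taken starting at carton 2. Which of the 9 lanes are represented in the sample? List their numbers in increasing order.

Consecutive selections differ by k = 5, so their lane numbers differ by 5 mod 9 = 5.
gcd(5, 9) = 1, so the sample visits 9/1 = 9 distinct residues mod 9.
Start 2 is lane 2; the lanes hit are 1, 2, 3, 4, 5, 6, 7, 8, 9.

1, 2, 3, 4, 5, 6, 7, 8, 9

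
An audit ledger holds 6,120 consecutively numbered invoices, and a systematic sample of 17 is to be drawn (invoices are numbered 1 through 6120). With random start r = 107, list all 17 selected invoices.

k = N/n = 6120/17 = 360
invoice 1: 107
invoice 2: 107 + 360 = 467
invoice 3: 467 + 360 = 827
invoice 4: 827 + 360 = 1187
invoice 5: 1187 + 360 = 1547
invoice 6: 1547 + 360 = 1907
invoice 7: 1907 + 360 = 2267
invoice 8: 2267 + 360 = 2627
invoice 9: 2627 + 360 = 2987
invoice 10: 2987 + 360 = 3347
invoice 11: 3347 + 360 = 3707
invoice 12: 3707 + 360 = 4067
invoice 13: 4067 + 360 = 4427
invoice 14: 4427 + 360 = 4787
invoice 15: 4787 + 360 = 5147
invoice 16: 5147 + 360 = 5507
invoice 17: 5507 + 360 = 5867

107, 467, 827, 1187, 1547, 1907, 2267, 2627, 2987, 3347, 3707, 4067, 4427, 4787, 5147, 5507, 5867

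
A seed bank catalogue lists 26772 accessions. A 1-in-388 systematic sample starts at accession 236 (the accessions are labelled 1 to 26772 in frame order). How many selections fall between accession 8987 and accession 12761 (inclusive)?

k = 388
First selection ≥ 8987: 236 + ⌈(8987−236)/388⌉·388 = 236 + 23×388 = 9160
Last selection ≤ 12761: 236 + ⌊(12761−236)/388⌋·388 = 236 + 32×388 = 12652
Count = 32 − 23 + 1 = 10

10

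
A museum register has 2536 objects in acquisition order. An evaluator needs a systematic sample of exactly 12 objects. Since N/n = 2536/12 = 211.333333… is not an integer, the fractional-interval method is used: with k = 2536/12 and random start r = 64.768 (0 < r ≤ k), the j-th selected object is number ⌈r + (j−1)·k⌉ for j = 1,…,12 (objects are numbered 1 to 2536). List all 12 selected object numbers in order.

j=1: r + 0k = 64.768 → ⌈·⌉ = 65
j=2: r + 1k = 276.101333… → ⌈·⌉ = 277
j=3: r + 2k = 487.434666… → ⌈·⌉ = 488
j=4: r + 3k = 698.768 → ⌈·⌉ = 699
j=5: r + 4k = 910.101333… → ⌈·⌉ = 911
j=6: r + 5k = 1121.434666… → ⌈·⌉ = 1122
j=7: r + 6k = 1332.768 → ⌈·⌉ = 1333
j=8: r + 7k = 1544.101333… → ⌈·⌉ = 1545
j=9: r + 8k = 1755.434666… → ⌈·⌉ = 1756
j=10: r + 9k = 1966.768 → ⌈·⌉ = 1967
j=11: r + 10k = 2178.101333… → ⌈·⌉ = 2179
j=12: r + 11k = 2389.434666… → ⌈·⌉ = 2390

65, 277, 488, 699, 911, 1122, 1333, 1545, 1756, 1967, 2179, 2390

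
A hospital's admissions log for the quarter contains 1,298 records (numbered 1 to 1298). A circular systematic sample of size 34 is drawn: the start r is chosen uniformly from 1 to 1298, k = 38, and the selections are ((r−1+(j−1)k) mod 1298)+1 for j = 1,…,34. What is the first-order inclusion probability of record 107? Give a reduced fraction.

17/649

For each position j, as r ranges over 1…1298 the j-th selection hits every record exactly once, so record 107 is selected for exactly 34 of the 1298 starts.
Inclusion probability = 34/1298 = 17/649.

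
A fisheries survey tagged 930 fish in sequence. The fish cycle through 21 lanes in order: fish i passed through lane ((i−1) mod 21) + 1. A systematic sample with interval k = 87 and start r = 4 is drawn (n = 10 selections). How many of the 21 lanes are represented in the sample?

Consecutive selections differ by k = 87, so their lane numbers differ by 87 mod 21 = 3.
gcd(87, 21) = 3, so the sample visits 21/3 = 7 distinct residues mod 21.
Start 4 is lane 4; the lanes hit are 1, 4, 7, 10, 13, 16, 19.

7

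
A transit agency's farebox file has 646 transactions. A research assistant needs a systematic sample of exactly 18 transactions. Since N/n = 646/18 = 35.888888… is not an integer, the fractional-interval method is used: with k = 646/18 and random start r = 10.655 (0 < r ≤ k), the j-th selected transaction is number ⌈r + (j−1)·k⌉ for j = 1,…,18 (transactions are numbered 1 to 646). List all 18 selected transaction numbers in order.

11, 47, 83, 119, 155, 191, 226, 262, 298, 334, 370, 406, 442, 478, 514, 549, 585, 621

j=1: r + 0k = 10.655 → ⌈·⌉ = 11
j=2: r + 1k = 46.543888… → ⌈·⌉ = 47
j=3: r + 2k = 82.432777… → ⌈·⌉ = 83
j=4: r + 3k = 118.321666… → ⌈·⌉ = 119
j=5: r + 4k = 154.210555… → ⌈·⌉ = 155
j=6: r + 5k = 190.099444… → ⌈·⌉ = 191
j=7: r + 6k = 225.988333… → ⌈·⌉ = 226
j=8: r + 7k = 261.877222… → ⌈·⌉ = 262
j=9: r + 8k = 297.766111… → ⌈·⌉ = 298
j=10: r + 9k = 333.655 → ⌈·⌉ = 334
j=11: r + 10k = 369.543888… → ⌈·⌉ = 370
j=12: r + 11k = 405.432777… → ⌈·⌉ = 406
j=13: r + 12k = 441.321666… → ⌈·⌉ = 442
j=14: r + 13k = 477.210555… → ⌈·⌉ = 478
j=15: r + 14k = 513.099444… → ⌈·⌉ = 514
j=16: r + 15k = 548.988333… → ⌈·⌉ = 549
j=17: r + 16k = 584.877222… → ⌈·⌉ = 585
j=18: r + 17k = 620.766111… → ⌈·⌉ = 621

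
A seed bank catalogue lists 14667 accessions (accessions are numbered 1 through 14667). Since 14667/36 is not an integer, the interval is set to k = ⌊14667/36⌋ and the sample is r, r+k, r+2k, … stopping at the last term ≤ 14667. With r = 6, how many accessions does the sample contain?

k = ⌊14667/36⌋ = 407
Achieved size = ⌊(14667 − 6)/407⌋ + 1 = ⌊14661/407⌋ + 1 = 36 + 1 = 37
(last selection: 6 + 36×407 = 14658 ≤ 14667; next would be 15065 > 14667)

37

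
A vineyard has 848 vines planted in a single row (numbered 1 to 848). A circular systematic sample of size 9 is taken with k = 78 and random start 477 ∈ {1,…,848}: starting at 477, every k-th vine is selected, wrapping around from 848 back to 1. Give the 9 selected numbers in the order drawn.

477, 555, 633, 711, 789, 19, 97, 175, 253

Selection 1: 477
Selection 2: 477 + 78 = 555
Selection 3: 555 + 78 = 633
Selection 4: 633 + 78 = 711
Selection 5: 711 + 78 = 789
Selection 6: 789 + 78 = 867 → 867 − 848 = 19
Selection 7: 19 + 78 = 97
Selection 8: 97 + 78 = 175
Selection 9: 175 + 78 = 253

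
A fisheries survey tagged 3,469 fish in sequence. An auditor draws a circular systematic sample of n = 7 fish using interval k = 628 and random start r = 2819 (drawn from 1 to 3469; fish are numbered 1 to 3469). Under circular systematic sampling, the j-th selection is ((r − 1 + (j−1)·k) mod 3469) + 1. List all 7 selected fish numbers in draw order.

2819, 3447, 606, 1234, 1862, 2490, 3118

Selection 1: 2819
Selection 2: 2819 + 628 = 3447
Selection 3: 3447 + 628 = 4075 → 4075 − 3469 = 606
Selection 4: 606 + 628 = 1234
Selection 5: 1234 + 628 = 1862
Selection 6: 1862 + 628 = 2490
Selection 7: 2490 + 628 = 3118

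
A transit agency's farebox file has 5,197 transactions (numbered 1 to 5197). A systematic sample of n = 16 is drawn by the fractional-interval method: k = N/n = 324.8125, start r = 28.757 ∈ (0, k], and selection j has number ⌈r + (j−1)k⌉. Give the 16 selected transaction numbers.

29, 354, 679, 1004, 1329, 1653, 1978, 2303, 2628, 2953, 3277, 3602, 3927, 4252, 4577, 4901

j=1: r + 0k = 28.757 → ⌈·⌉ = 29
j=2: r + 1k = 353.5695 → ⌈·⌉ = 354
j=3: r + 2k = 678.382 → ⌈·⌉ = 679
j=4: r + 3k = 1003.1945 → ⌈·⌉ = 1004
j=5: r + 4k = 1328.007 → ⌈·⌉ = 1329
j=6: r + 5k = 1652.8195 → ⌈·⌉ = 1653
j=7: r + 6k = 1977.632 → ⌈·⌉ = 1978
j=8: r + 7k = 2302.4445 → ⌈·⌉ = 2303
j=9: r + 8k = 2627.257 → ⌈·⌉ = 2628
j=10: r + 9k = 2952.0695 → ⌈·⌉ = 2953
j=11: r + 10k = 3276.882 → ⌈·⌉ = 3277
j=12: r + 11k = 3601.6945 → ⌈·⌉ = 3602
j=13: r + 12k = 3926.507 → ⌈·⌉ = 3927
j=14: r + 13k = 4251.3195 → ⌈·⌉ = 4252
j=15: r + 14k = 4576.132 → ⌈·⌉ = 4577
j=16: r + 15k = 4900.9445 → ⌈·⌉ = 4901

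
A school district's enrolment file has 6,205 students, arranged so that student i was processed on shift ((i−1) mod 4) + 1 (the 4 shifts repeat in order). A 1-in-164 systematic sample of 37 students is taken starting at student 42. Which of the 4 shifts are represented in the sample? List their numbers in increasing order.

Consecutive selections differ by k = 164, so their shift numbers differ by 164 mod 4 = 0.
gcd(164, 4) = 4, so the sample visits 4/4 = 1 distinct residues mod 4.
Start 42 is shift 2; the shifts hit are 2.

2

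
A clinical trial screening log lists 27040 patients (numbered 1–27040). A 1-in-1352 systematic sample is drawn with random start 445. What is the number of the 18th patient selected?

23429

k = 1352
18th selection = r + (18−1)·k = 445 + 17×1352 = 445 + 22984 = 23429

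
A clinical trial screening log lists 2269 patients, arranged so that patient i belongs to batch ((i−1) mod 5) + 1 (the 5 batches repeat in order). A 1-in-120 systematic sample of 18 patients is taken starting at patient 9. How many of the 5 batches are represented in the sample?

1

Consecutive selections differ by k = 120, so their batch numbers differ by 120 mod 5 = 0.
gcd(120, 5) = 5, so the sample visits 5/5 = 1 distinct residues mod 5.
Start 9 is batch 4; the batches hit are 4.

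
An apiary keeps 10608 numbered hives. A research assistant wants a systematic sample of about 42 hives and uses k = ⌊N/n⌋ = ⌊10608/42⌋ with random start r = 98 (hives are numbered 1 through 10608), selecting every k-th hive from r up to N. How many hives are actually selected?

k = ⌊10608/42⌋ = 252
Achieved size = ⌊(10608 − 98)/252⌋ + 1 = ⌊10510/252⌋ + 1 = 41 + 1 = 42
(last selection: 98 + 41×252 = 10430 ≤ 10608; next would be 10682 > 10608)

42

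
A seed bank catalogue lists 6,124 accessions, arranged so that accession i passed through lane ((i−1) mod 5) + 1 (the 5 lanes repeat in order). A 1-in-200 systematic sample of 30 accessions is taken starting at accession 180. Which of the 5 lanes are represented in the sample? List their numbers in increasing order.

Consecutive selections differ by k = 200, so their lane numbers differ by 200 mod 5 = 0.
gcd(200, 5) = 5, so the sample visits 5/5 = 1 distinct residues mod 5.
Start 180 is lane 5; the lanes hit are 5.

5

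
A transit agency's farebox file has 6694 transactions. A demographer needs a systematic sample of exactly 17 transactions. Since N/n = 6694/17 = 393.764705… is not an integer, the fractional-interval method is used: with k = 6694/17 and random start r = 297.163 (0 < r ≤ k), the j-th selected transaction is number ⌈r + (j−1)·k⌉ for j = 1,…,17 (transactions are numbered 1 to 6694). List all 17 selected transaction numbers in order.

298, 691, 1085, 1479, 1873, 2266, 2660, 3054, 3448, 3842, 4235, 4629, 5023, 5417, 5810, 6204, 6598

j=1: r + 0k = 297.163 → ⌈·⌉ = 298
j=2: r + 1k = 690.927705… → ⌈·⌉ = 691
j=3: r + 2k = 1084.692411… → ⌈·⌉ = 1085
j=4: r + 3k = 1478.457117… → ⌈·⌉ = 1479
j=5: r + 4k = 1872.221823… → ⌈·⌉ = 1873
j=6: r + 5k = 2265.986529… → ⌈·⌉ = 2266
j=7: r + 6k = 2659.751235… → ⌈·⌉ = 2660
j=8: r + 7k = 3053.515941… → ⌈·⌉ = 3054
j=9: r + 8k = 3447.280647… → ⌈·⌉ = 3448
j=10: r + 9k = 3841.045352… → ⌈·⌉ = 3842
j=11: r + 10k = 4234.810058… → ⌈·⌉ = 4235
j=12: r + 11k = 4628.574764… → ⌈·⌉ = 4629
j=13: r + 12k = 5022.339470… → ⌈·⌉ = 5023
j=14: r + 13k = 5416.104176… → ⌈·⌉ = 5417
j=15: r + 14k = 5809.868882… → ⌈·⌉ = 5810
j=16: r + 15k = 6203.633588… → ⌈·⌉ = 6204
j=17: r + 16k = 6597.398294… → ⌈·⌉ = 6598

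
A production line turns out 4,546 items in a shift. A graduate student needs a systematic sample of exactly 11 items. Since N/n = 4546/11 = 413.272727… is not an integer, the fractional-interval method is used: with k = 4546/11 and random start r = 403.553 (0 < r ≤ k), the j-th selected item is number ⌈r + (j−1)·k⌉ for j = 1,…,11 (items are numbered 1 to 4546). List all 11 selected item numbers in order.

j=1: r + 0k = 403.553 → ⌈·⌉ = 404
j=2: r + 1k = 816.825727… → ⌈·⌉ = 817
j=3: r + 2k = 1230.098454… → ⌈·⌉ = 1231
j=4: r + 3k = 1643.371181… → ⌈·⌉ = 1644
j=5: r + 4k = 2056.643909… → ⌈·⌉ = 2057
j=6: r + 5k = 2469.916636… → ⌈·⌉ = 2470
j=7: r + 6k = 2883.189363… → ⌈·⌉ = 2884
j=8: r + 7k = 3296.462090… → ⌈·⌉ = 3297
j=9: r + 8k = 3709.734818… → ⌈·⌉ = 3710
j=10: r + 9k = 4123.007545… → ⌈·⌉ = 4124
j=11: r + 10k = 4536.280272… → ⌈·⌉ = 4537

404, 817, 1231, 1644, 2057, 2470, 2884, 3297, 3710, 4124, 4537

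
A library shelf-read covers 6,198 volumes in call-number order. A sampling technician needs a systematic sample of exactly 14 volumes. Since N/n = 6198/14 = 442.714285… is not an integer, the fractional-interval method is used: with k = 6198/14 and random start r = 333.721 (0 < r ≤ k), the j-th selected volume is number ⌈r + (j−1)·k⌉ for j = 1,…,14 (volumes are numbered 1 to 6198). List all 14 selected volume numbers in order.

j=1: r + 0k = 333.721 → ⌈·⌉ = 334
j=2: r + 1k = 776.435285… → ⌈·⌉ = 777
j=3: r + 2k = 1219.149571… → ⌈·⌉ = 1220
j=4: r + 3k = 1661.863857… → ⌈·⌉ = 1662
j=5: r + 4k = 2104.578142… → ⌈·⌉ = 2105
j=6: r + 5k = 2547.292428… → ⌈·⌉ = 2548
j=7: r + 6k = 2990.006714… → ⌈·⌉ = 2991
j=8: r + 7k = 3432.721 → ⌈·⌉ = 3433
j=9: r + 8k = 3875.435285… → ⌈·⌉ = 3876
j=10: r + 9k = 4318.149571… → ⌈·⌉ = 4319
j=11: r + 10k = 4760.863857… → ⌈·⌉ = 4761
j=12: r + 11k = 5203.578142… → ⌈·⌉ = 5204
j=13: r + 12k = 5646.292428… → ⌈·⌉ = 5647
j=14: r + 13k = 6089.006714… → ⌈·⌉ = 6090

334, 777, 1220, 1662, 2105, 2548, 2991, 3433, 3876, 4319, 4761, 5204, 5647, 6090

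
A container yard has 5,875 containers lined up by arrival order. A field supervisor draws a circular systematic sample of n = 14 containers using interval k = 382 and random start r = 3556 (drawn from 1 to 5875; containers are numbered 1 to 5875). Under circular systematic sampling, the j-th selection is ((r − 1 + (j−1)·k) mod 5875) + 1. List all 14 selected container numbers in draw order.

Selection 1: 3556
Selection 2: 3556 + 382 = 3938
Selection 3: 3938 + 382 = 4320
Selection 4: 4320 + 382 = 4702
Selection 5: 4702 + 382 = 5084
Selection 6: 5084 + 382 = 5466
Selection 7: 5466 + 382 = 5848
Selection 8: 5848 + 382 = 6230 → 6230 − 5875 = 355
Selection 9: 355 + 382 = 737
Selection 10: 737 + 382 = 1119
Selection 11: 1119 + 382 = 1501
Selection 12: 1501 + 382 = 1883
Selection 13: 1883 + 382 = 2265
Selection 14: 2265 + 382 = 2647

3556, 3938, 4320, 4702, 5084, 5466, 5848, 355, 737, 1119, 1501, 1883, 2265, 2647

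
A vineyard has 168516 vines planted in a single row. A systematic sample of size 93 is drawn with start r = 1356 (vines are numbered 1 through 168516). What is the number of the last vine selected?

k = 168516/93 = 1812
93rd selection = r + (93−1)·k = 1356 + 92×1812 = 1356 + 166704 = 168060

168060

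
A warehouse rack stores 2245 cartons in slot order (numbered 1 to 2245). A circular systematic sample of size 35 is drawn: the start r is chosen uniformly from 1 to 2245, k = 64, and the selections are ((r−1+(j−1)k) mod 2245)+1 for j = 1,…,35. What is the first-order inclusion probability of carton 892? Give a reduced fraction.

7/449

For each position j, as r ranges over 1…2245 the j-th selection hits every carton exactly once, so carton 892 is selected for exactly 35 of the 2245 starts.
Inclusion probability = 35/2245 = 7/449.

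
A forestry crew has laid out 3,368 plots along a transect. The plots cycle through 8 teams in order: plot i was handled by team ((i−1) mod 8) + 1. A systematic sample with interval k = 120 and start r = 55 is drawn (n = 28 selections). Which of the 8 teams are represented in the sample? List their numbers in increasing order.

7

Consecutive selections differ by k = 120, so their team numbers differ by 120 mod 8 = 0.
gcd(120, 8) = 8, so the sample visits 8/8 = 1 distinct residues mod 8.
Start 55 is team 7; the teams hit are 7.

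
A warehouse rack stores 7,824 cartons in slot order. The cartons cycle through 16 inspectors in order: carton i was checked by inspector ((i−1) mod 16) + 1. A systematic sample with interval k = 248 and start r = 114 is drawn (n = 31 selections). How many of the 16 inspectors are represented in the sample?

2

Consecutive selections differ by k = 248, so their inspector numbers differ by 248 mod 16 = 8.
gcd(248, 16) = 8, so the sample visits 16/8 = 2 distinct residues mod 16.
Start 114 is inspector 2; the inspectors hit are 2, 10.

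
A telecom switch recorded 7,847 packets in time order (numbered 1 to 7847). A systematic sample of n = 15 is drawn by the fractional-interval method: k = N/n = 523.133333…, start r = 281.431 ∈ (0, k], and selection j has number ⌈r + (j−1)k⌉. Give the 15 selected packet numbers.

282, 805, 1328, 1851, 2374, 2898, 3421, 3944, 4467, 4990, 5513, 6036, 6560, 7083, 7606

j=1: r + 0k = 281.431 → ⌈·⌉ = 282
j=2: r + 1k = 804.564333… → ⌈·⌉ = 805
j=3: r + 2k = 1327.697666… → ⌈·⌉ = 1328
j=4: r + 3k = 1850.831 → ⌈·⌉ = 1851
j=5: r + 4k = 2373.964333… → ⌈·⌉ = 2374
j=6: r + 5k = 2897.097666… → ⌈·⌉ = 2898
j=7: r + 6k = 3420.231 → ⌈·⌉ = 3421
j=8: r + 7k = 3943.364333… → ⌈·⌉ = 3944
j=9: r + 8k = 4466.497666… → ⌈·⌉ = 4467
j=10: r + 9k = 4989.631 → ⌈·⌉ = 4990
j=11: r + 10k = 5512.764333… → ⌈·⌉ = 5513
j=12: r + 11k = 6035.897666… → ⌈·⌉ = 6036
j=13: r + 12k = 6559.031 → ⌈·⌉ = 6560
j=14: r + 13k = 7082.164333… → ⌈·⌉ = 7083
j=15: r + 14k = 7605.297666… → ⌈·⌉ = 7606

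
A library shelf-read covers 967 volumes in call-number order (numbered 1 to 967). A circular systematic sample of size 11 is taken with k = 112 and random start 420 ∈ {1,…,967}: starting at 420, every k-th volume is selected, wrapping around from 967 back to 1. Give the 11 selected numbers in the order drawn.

420, 532, 644, 756, 868, 13, 125, 237, 349, 461, 573

Selection 1: 420
Selection 2: 420 + 112 = 532
Selection 3: 532 + 112 = 644
Selection 4: 644 + 112 = 756
Selection 5: 756 + 112 = 868
Selection 6: 868 + 112 = 980 → 980 − 967 = 13
Selection 7: 13 + 112 = 125
Selection 8: 125 + 112 = 237
Selection 9: 237 + 112 = 349
Selection 10: 349 + 112 = 461
Selection 11: 461 + 112 = 573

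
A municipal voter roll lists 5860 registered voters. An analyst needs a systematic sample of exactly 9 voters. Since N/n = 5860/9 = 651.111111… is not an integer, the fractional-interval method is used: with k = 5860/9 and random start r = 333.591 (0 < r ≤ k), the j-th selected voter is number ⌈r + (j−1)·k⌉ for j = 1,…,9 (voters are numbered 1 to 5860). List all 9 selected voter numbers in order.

334, 985, 1636, 2287, 2939, 3590, 4241, 4892, 5543

j=1: r + 0k = 333.591 → ⌈·⌉ = 334
j=2: r + 1k = 984.702111… → ⌈·⌉ = 985
j=3: r + 2k = 1635.813222… → ⌈·⌉ = 1636
j=4: r + 3k = 2286.924333… → ⌈·⌉ = 2287
j=5: r + 4k = 2938.035444… → ⌈·⌉ = 2939
j=6: r + 5k = 3589.146555… → ⌈·⌉ = 3590
j=7: r + 6k = 4240.257666… → ⌈·⌉ = 4241
j=8: r + 7k = 4891.368777… → ⌈·⌉ = 4892
j=9: r + 8k = 5542.479888… → ⌈·⌉ = 5543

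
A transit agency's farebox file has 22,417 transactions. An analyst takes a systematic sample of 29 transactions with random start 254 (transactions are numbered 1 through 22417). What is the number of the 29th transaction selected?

21898

k = 22417/29 = 773
29th selection = r + (29−1)·k = 254 + 28×773 = 254 + 21644 = 21898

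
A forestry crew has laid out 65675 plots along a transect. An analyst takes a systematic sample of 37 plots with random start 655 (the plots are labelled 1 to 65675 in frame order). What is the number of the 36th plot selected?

62780

k = 65675/37 = 1775
36th selection = r + (36−1)·k = 655 + 35×1775 = 655 + 62125 = 62780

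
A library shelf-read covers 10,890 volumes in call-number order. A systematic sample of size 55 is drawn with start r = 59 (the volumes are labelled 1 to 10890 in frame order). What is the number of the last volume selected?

k = 10890/55 = 198
55th selection = r + (55−1)·k = 59 + 54×198 = 59 + 10692 = 10751

10751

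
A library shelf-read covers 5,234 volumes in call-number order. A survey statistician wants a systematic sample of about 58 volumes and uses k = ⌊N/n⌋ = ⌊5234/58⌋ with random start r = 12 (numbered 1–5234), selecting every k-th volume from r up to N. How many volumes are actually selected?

k = ⌊5234/58⌋ = 90
Achieved size = ⌊(5234 − 12)/90⌋ + 1 = ⌊5222/90⌋ + 1 = 58 + 1 = 59
(last selection: 12 + 58×90 = 5232 ≤ 5234; next would be 5322 > 5234)

59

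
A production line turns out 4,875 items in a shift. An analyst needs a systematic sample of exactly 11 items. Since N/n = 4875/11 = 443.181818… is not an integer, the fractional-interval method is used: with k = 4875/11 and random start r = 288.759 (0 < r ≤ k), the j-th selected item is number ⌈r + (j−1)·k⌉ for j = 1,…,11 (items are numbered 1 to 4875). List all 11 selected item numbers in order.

j=1: r + 0k = 288.759 → ⌈·⌉ = 289
j=2: r + 1k = 731.940818… → ⌈·⌉ = 732
j=3: r + 2k = 1175.122636… → ⌈·⌉ = 1176
j=4: r + 3k = 1618.304454… → ⌈·⌉ = 1619
j=5: r + 4k = 2061.486272… → ⌈·⌉ = 2062
j=6: r + 5k = 2504.668090… → ⌈·⌉ = 2505
j=7: r + 6k = 2947.849909… → ⌈·⌉ = 2948
j=8: r + 7k = 3391.031727… → ⌈·⌉ = 3392
j=9: r + 8k = 3834.213545… → ⌈·⌉ = 3835
j=10: r + 9k = 4277.395363… → ⌈·⌉ = 4278
j=11: r + 10k = 4720.577181… → ⌈·⌉ = 4721

289, 732, 1176, 1619, 2062, 2505, 2948, 3392, 3835, 4278, 4721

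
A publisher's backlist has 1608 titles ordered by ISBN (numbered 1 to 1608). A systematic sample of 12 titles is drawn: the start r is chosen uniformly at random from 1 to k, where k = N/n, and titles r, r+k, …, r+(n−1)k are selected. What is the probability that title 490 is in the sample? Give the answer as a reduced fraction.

k = 1608/12 = 134.
Title 490 is selected iff r ≡ 490 (mod 134); exactly one such r in {1,…,134}.
Inclusion probability = 1/134.

1/134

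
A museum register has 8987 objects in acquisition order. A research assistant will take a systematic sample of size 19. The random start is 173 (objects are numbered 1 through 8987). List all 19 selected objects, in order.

k = N/n = 8987/19 = 473
object 1: 173
object 2: 173 + 473 = 646
object 3: 646 + 473 = 1119
object 4: 1119 + 473 = 1592
object 5: 1592 + 473 = 2065
object 6: 2065 + 473 = 2538
object 7: 2538 + 473 = 3011
object 8: 3011 + 473 = 3484
object 9: 3484 + 473 = 3957
object 10: 3957 + 473 = 4430
object 11: 4430 + 473 = 4903
object 12: 4903 + 473 = 5376
object 13: 5376 + 473 = 5849
object 14: 5849 + 473 = 6322
object 15: 6322 + 473 = 6795
object 16: 6795 + 473 = 7268
object 17: 7268 + 473 = 7741
object 18: 7741 + 473 = 8214
object 19: 8214 + 473 = 8687

173, 646, 1119, 1592, 2065, 2538, 3011, 3484, 3957, 4430, 4903, 5376, 5849, 6322, 6795, 7268, 7741, 8214, 8687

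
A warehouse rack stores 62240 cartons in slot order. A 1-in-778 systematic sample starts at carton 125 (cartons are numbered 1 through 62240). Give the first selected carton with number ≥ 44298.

44471

k = 778
Steps past start: ⌈(44298 − 125)/778⌉ = ⌈44173/778⌉ = 57
Selected carton: 125 + 57×778 = 44471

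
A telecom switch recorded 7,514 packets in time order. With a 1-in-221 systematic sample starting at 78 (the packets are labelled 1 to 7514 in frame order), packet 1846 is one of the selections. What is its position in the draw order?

9

k = 221
position = (1846 − 78)/221 + 1 = 1768/221 + 1 = 8 + 1 = 9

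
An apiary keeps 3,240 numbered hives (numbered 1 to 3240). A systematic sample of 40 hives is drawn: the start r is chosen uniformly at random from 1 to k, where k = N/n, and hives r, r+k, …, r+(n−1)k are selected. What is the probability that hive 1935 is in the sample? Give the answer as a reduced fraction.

1/81

k = 3240/40 = 81.
Hive 1935 is selected iff r ≡ 1935 (mod 81); exactly one such r in {1,…,81}.
Inclusion probability = 1/81.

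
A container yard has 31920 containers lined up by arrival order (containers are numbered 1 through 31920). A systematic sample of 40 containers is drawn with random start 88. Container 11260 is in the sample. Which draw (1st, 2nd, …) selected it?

15

k = 31920/40 = 798
position = (11260 − 88)/798 + 1 = 11172/798 + 1 = 14 + 1 = 15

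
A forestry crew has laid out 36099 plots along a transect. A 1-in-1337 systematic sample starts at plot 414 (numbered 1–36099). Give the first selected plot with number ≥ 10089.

11110

k = 1337
Steps past start: ⌈(10089 − 414)/1337⌉ = ⌈9675/1337⌉ = 8
Selected plot: 414 + 8×1337 = 11110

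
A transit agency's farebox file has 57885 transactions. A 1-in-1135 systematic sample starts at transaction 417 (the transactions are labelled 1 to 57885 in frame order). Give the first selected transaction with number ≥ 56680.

k = 1135
Steps past start: ⌈(56680 − 417)/1135⌉ = ⌈56263/1135⌉ = 50
Selected transaction: 417 + 50×1135 = 57167

57167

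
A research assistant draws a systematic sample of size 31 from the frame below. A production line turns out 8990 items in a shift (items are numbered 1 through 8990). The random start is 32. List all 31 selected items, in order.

k = N/n = 8990/31 = 290
item 1: 32
item 2: 32 + 290 = 322
item 3: 322 + 290 = 612
item 4: 612 + 290 = 902
item 5: 902 + 290 = 1192
item 6: 1192 + 290 = 1482
item 7: 1482 + 290 = 1772
item 8: 1772 + 290 = 2062
item 9: 2062 + 290 = 2352
item 10: 2352 + 290 = 2642
item 11: 2642 + 290 = 2932
item 12: 2932 + 290 = 3222
item 13: 3222 + 290 = 3512
item 14: 3512 + 290 = 3802
item 15: 3802 + 290 = 4092
item 16: 4092 + 290 = 4382
item 17: 4382 + 290 = 4672
item 18: 4672 + 290 = 4962
item 19: 4962 + 290 = 5252
item 20: 5252 + 290 = 5542
item 21: 5542 + 290 = 5832
item 22: 5832 + 290 = 6122
item 23: 6122 + 290 = 6412
item 24: 6412 + 290 = 6702
item 25: 6702 + 290 = 6992
item 26: 6992 + 290 = 7282
item 27: 7282 + 290 = 7572
item 28: 7572 + 290 = 7862
item 29: 7862 + 290 = 8152
item 30: 8152 + 290 = 8442
item 31: 8442 + 290 = 8732

32, 322, 612, 902, 1192, 1482, 1772, 2062, 2352, 2642, 2932, 3222, 3512, 3802, 4092, 4382, 4672, 4962, 5252, 5542, 5832, 6122, 6412, 6702, 6992, 7282, 7572, 7862, 8152, 8442, 8732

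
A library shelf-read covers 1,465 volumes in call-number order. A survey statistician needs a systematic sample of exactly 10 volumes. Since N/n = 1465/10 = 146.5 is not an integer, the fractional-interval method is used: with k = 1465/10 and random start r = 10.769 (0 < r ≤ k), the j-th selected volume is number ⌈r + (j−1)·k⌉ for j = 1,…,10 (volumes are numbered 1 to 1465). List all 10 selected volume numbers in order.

j=1: r + 0k = 10.769 → ⌈·⌉ = 11
j=2: r + 1k = 157.269 → ⌈·⌉ = 158
j=3: r + 2k = 303.769 → ⌈·⌉ = 304
j=4: r + 3k = 450.269 → ⌈·⌉ = 451
j=5: r + 4k = 596.769 → ⌈·⌉ = 597
j=6: r + 5k = 743.269 → ⌈·⌉ = 744
j=7: r + 6k = 889.769 → ⌈·⌉ = 890
j=8: r + 7k = 1036.269 → ⌈·⌉ = 1037
j=9: r + 8k = 1182.769 → ⌈·⌉ = 1183
j=10: r + 9k = 1329.269 → ⌈·⌉ = 1330

11, 158, 304, 451, 597, 744, 890, 1037, 1183, 1330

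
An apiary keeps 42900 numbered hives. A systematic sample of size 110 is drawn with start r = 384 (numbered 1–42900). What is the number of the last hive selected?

k = 42900/110 = 390
110th selection = r + (110−1)·k = 384 + 109×390 = 384 + 42510 = 42894

42894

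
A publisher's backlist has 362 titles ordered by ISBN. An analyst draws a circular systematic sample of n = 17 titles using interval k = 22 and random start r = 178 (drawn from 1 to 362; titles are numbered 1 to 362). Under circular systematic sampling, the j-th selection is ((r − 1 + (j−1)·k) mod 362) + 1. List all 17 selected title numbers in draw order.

178, 200, 222, 244, 266, 288, 310, 332, 354, 14, 36, 58, 80, 102, 124, 146, 168

Selection 1: 178
Selection 2: 178 + 22 = 200
Selection 3: 200 + 22 = 222
Selection 4: 222 + 22 = 244
Selection 5: 244 + 22 = 266
Selection 6: 266 + 22 = 288
Selection 7: 288 + 22 = 310
Selection 8: 310 + 22 = 332
Selection 9: 332 + 22 = 354
Selection 10: 354 + 22 = 376 → 376 − 362 = 14
Selection 11: 14 + 22 = 36
Selection 12: 36 + 22 = 58
Selection 13: 58 + 22 = 80
Selection 14: 80 + 22 = 102
Selection 15: 102 + 22 = 124
Selection 16: 124 + 22 = 146
Selection 17: 146 + 22 = 168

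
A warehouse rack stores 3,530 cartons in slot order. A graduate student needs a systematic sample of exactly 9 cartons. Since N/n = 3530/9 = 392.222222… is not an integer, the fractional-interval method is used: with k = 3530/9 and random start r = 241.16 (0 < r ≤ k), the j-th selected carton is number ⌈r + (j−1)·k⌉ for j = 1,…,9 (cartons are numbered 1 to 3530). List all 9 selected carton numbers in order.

j=1: r + 0k = 241.16 → ⌈·⌉ = 242
j=2: r + 1k = 633.382222… → ⌈·⌉ = 634
j=3: r + 2k = 1025.604444… → ⌈·⌉ = 1026
j=4: r + 3k = 1417.826666… → ⌈·⌉ = 1418
j=5: r + 4k = 1810.048888… → ⌈·⌉ = 1811
j=6: r + 5k = 2202.271111… → ⌈·⌉ = 2203
j=7: r + 6k = 2594.493333… → ⌈·⌉ = 2595
j=8: r + 7k = 2986.715555… → ⌈·⌉ = 2987
j=9: r + 8k = 3378.937777… → ⌈·⌉ = 3379

242, 634, 1026, 1418, 1811, 2203, 2595, 2987, 3379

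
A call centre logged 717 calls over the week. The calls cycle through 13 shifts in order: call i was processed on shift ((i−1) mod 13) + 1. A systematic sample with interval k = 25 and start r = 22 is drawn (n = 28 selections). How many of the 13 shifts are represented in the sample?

Consecutive selections differ by k = 25, so their shift numbers differ by 25 mod 13 = 12.
gcd(25, 13) = 1, so the sample visits 13/1 = 13 distinct residues mod 13.
Start 22 is shift 9; the shifts hit are 1, 2, 3, 4, 5, 6, 7, 8, 9, 10, 11, 12, 13.

13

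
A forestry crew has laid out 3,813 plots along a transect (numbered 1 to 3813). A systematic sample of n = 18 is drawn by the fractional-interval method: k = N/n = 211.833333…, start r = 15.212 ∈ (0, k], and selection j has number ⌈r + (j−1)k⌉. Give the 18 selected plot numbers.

j=1: r + 0k = 15.212 → ⌈·⌉ = 16
j=2: r + 1k = 227.045333… → ⌈·⌉ = 228
j=3: r + 2k = 438.878666… → ⌈·⌉ = 439
j=4: r + 3k = 650.712 → ⌈·⌉ = 651
j=5: r + 4k = 862.545333… → ⌈·⌉ = 863
j=6: r + 5k = 1074.378666… → ⌈·⌉ = 1075
j=7: r + 6k = 1286.212 → ⌈·⌉ = 1287
j=8: r + 7k = 1498.045333… → ⌈·⌉ = 1499
j=9: r + 8k = 1709.878666… → ⌈·⌉ = 1710
j=10: r + 9k = 1921.712 → ⌈·⌉ = 1922
j=11: r + 10k = 2133.545333… → ⌈·⌉ = 2134
j=12: r + 11k = 2345.378666… → ⌈·⌉ = 2346
j=13: r + 12k = 2557.212 → ⌈·⌉ = 2558
j=14: r + 13k = 2769.045333… → ⌈·⌉ = 2770
j=15: r + 14k = 2980.878666… → ⌈·⌉ = 2981
j=16: r + 15k = 3192.712 → ⌈·⌉ = 3193
j=17: r + 16k = 3404.545333… → ⌈·⌉ = 3405
j=18: r + 17k = 3616.378666… → ⌈·⌉ = 3617

16, 228, 439, 651, 863, 1075, 1287, 1499, 1710, 1922, 2134, 2346, 2558, 2770, 2981, 3193, 3405, 3617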